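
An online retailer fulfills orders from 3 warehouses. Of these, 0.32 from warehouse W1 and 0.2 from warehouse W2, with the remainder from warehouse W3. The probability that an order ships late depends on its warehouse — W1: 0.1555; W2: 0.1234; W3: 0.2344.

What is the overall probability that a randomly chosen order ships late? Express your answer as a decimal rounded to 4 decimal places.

0.1870

P(W3) = 1 − (0.32 + 0.2) = 0.48.
By the law of total probability,
P(L) = P(L|W1)·P(W1) + P(L|W2)·P(W2) + P(L|W3)·P(W3)
      = 0.1555·0.32 + 0.1234·0.2 + 0.2344·0.48
      = 0.04976 + 0.02468 + 0.112512 = 0.186952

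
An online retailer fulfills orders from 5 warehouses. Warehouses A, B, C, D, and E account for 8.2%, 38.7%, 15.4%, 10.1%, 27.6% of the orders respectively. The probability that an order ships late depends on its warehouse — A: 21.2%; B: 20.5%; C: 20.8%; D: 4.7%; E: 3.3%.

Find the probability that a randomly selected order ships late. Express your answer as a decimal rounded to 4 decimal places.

P(L) ≈ 0.1426

Summing over the partition,
P(L) = P(L|A)·P(A) + P(L|B)·P(B) + P(L|C)·P(C) + P(L|D)·P(D) + P(L|E)·P(E)
      = 0.212·0.082 + 0.205·0.387 + 0.208·0.154 + 0.047·0.101 + 0.033·0.276
      = 0.017384 + 0.079335 + 0.032032 + 0.004747 + 0.009108 = 0.142606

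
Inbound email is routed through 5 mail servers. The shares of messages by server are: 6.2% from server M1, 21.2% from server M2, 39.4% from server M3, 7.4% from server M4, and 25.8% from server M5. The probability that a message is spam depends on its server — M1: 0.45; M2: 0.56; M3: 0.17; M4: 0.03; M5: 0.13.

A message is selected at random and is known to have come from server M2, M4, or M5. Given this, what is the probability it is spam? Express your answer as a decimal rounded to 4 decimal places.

Let J = {M2, M4, M5}.
P(J) = 0.212 + 0.074 + 0.258 = 0.544.
P(S ∩ J) = 0.56·0.212 + 0.03·0.074 + 0.13·0.258 = 0.11872 + 0.00222 + 0.03354 = 0.15448.
P(S | J) = 0.15448 / 0.544 = 0.283971…

0.2840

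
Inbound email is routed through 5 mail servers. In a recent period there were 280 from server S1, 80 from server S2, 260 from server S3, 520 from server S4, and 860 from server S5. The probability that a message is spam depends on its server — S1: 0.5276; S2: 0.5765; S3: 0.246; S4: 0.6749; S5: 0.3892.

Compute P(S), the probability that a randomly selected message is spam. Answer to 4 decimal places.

Total: 280 + 80 + 260 + 520 + 860 = 2000.
P(S1) = 280/2000 = 0.14. P(S2) = 80/2000 = 0.04. P(S3) = 260/2000 = 0.13. P(S4) = 520/2000 = 0.26. P(S5) = 860/2000 = 0.43.
Using total probability over the partition,
P(S) = P(S|S1)·P(S1) + P(S|S2)·P(S2) + P(S|S3)·P(S3) + P(S|S4)·P(S4) + P(S|S5)·P(S5)
      = 0.5276·0.14 + 0.5765·0.04 + 0.246·0.13 + 0.6749·0.26 + 0.3892·0.43
      = 0.073864 + 0.02306 + 0.03198 + 0.175474 + 0.167356 = 0.471734

0.4717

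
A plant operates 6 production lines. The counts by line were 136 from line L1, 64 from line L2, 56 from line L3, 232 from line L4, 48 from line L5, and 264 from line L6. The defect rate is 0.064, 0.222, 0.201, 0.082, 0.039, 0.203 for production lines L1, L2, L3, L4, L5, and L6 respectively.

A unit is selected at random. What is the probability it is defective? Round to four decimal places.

Total: 136 + 64 + 56 + 232 + 48 + 264 = 800.
P(L1) = 136/800 = 0.17. P(L2) = 64/800 = 0.08. P(L3) = 56/800 = 0.07. P(L4) = 232/800 = 0.29. P(L5) = 48/800 = 0.06. P(L6) = 264/800 = 0.33.
P(D) = P(D|L1)·P(L1) + P(D|L2)·P(L2) + P(D|L3)·P(L3) + P(D|L4)·P(L4) + P(D|L5)·P(L5) + P(D|L6)·P(L6)
      = 0.064·0.17 + 0.222·0.08 + 0.201·0.07 + 0.082·0.29 + 0.039·0.06 + 0.203·0.33
      = 0.01088 + 0.01776 + 0.01407 + 0.02378 + 0.00234 + 0.06699 = 0.13582

0.1358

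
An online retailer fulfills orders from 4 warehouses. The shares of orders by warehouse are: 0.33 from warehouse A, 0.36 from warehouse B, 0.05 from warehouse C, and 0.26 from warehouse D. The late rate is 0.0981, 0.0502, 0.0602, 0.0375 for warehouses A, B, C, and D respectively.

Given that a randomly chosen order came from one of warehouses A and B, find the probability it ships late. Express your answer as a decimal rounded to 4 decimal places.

0.0731

Let S = {A, B}.
P(S) = 0.33 + 0.36 = 0.69.
P(L ∩ S) = 0.0981·0.33 + 0.0502·0.36 = 0.032373 + 0.018072 = 0.050445.
P(L | S) = 0.050445 / 0.69 = 0.073109…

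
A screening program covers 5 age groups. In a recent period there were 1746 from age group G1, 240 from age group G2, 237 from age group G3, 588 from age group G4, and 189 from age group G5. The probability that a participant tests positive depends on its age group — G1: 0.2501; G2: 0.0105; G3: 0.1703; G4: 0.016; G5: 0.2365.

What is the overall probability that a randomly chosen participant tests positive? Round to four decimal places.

Total: 1746 + 240 + 237 + 588 + 189 = 3000.
P(G1) = 1746/3000 = 0.582. P(G2) = 240/3000 = 0.08. P(G3) = 237/3000 = 0.079. P(G4) = 588/3000 = 0.196. P(G5) = 189/3000 = 0.063.
P(T) = P(T|G1)·P(G1) + P(T|G2)·P(G2) + P(T|G3)·P(G3) + P(T|G4)·P(G4) + P(T|G5)·P(G5)
      = 0.2501·0.582 + 0.0105·0.08 + 0.1703·0.079 + 0.016·0.196 + 0.2365·0.063
      = 0.1455582 + 0.00084 + 0.0134537 + 0.003136 + 0.0148995 = 0.1778874

P(T) ≈ 0.1779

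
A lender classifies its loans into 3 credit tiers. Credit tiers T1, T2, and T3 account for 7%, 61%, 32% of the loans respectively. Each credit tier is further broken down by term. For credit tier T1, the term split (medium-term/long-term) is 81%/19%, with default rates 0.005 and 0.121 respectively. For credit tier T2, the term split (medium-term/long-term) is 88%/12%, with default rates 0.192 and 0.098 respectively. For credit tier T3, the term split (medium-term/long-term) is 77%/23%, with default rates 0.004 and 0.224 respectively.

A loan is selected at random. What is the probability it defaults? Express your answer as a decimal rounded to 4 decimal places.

0.1296

P(D|T1) = 0.81·0.005 + 0.19·0.121 = 0.00405 + 0.02299 = 0.02704
P(D|T2) = 0.88·0.192 + 0.12·0.098 = 0.16896 + 0.01176 = 0.18072
P(D|T3) = 0.77·0.004 + 0.23·0.224 = 0.00308 + 0.05152 = 0.0546
Then overall,
P(D) = 0.07·0.02704 + 0.61·0.18072 + 0.32·0.0546
      = 0.0018928 + 0.1102392 + 0.017472 = 0.129604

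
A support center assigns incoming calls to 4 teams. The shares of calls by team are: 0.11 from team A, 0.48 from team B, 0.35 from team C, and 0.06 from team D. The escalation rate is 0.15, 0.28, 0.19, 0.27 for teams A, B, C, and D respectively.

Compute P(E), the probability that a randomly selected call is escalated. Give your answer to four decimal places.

0.2336

P(E) = P(E|A)·P(A) + P(E|B)·P(B) + P(E|C)·P(C) + P(E|D)·P(D)
      = 0.15·0.11 + 0.28·0.48 + 0.19·0.35 + 0.27·0.06
      = 0.0165 + 0.1344 + 0.0665 + 0.0162 = 0.2336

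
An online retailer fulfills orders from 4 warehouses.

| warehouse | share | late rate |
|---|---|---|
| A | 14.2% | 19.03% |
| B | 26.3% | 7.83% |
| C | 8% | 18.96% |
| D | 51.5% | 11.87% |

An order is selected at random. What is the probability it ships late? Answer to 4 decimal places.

P(L) ≈ 0.1239

Summing over the partition,
P(L) = P(L|A)·P(A) + P(L|B)·P(B) + P(L|C)·P(C) + P(L|D)·P(D)
      = 0.1903·0.142 + 0.0783·0.263 + 0.1896·0.08 + 0.1187·0.515
      = 0.0270226 + 0.0205929 + 0.015168 + 0.0611305 = 0.123914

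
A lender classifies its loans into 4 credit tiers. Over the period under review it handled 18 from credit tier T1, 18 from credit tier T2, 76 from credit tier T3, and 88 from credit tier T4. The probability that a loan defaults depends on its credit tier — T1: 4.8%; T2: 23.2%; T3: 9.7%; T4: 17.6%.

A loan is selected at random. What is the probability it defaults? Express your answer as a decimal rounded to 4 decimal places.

Total: 18 + 18 + 76 + 88 = 200.
P(T1) = 18/200 = 0.09. P(T2) = 18/200 = 0.09. P(T3) = 76/200 = 0.38. P(T4) = 88/200 = 0.44.
P(D) = P(D|T1)·P(T1) + P(D|T2)·P(T2) + P(D|T3)·P(T3) + P(D|T4)·P(T4)
      = 0.048·0.09 + 0.232·0.09 + 0.097·0.38 + 0.176·0.44
      = 0.00432 + 0.02088 + 0.03686 + 0.07744 = 0.1395

0.1395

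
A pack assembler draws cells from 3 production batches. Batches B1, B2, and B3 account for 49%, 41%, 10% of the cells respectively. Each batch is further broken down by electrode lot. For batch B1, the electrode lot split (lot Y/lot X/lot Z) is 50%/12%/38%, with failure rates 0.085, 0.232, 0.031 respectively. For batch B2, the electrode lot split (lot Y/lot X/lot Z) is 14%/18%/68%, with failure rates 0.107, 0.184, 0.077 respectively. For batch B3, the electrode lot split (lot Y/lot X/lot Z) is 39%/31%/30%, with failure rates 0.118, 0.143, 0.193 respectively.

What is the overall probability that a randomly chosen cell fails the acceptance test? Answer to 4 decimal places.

P(F|B1) = 0.5·0.085 + 0.12·0.232 + 0.38·0.031 = 0.0425 + 0.02784 + 0.01178 = 0.08212
P(F|B2) = 0.14·0.107 + 0.18·0.184 + 0.68·0.077 = 0.01498 + 0.03312 + 0.05236 = 0.10046
P(F|B3) = 0.39·0.118 + 0.31·0.143 + 0.3·0.193 = 0.04602 + 0.04433 + 0.0579 = 0.14825
Then overall,
P(F) = 0.49·0.08212 + 0.41·0.10046 + 0.1·0.14825
      = 0.0402388 + 0.0411886 + 0.014825 = 0.0962524

P(F) ≈ 0.0963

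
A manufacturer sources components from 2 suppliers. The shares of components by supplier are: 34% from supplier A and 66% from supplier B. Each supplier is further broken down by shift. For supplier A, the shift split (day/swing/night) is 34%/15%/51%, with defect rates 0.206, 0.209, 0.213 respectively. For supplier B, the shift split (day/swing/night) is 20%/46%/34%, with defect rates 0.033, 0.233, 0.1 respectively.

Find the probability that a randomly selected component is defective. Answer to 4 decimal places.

P(D) ≈ 0.1689

P(D|A) = 0.34·0.206 + 0.15·0.209 + 0.51·0.213 = 0.07004 + 0.03135 + 0.10863 = 0.21002
P(D|B) = 0.2·0.033 + 0.46·0.233 + 0.34·0.1 = 0.0066 + 0.10718 + 0.034 = 0.14778
By total probability over the outer partition,
P(D) = 0.34·0.21002 + 0.66·0.14778
      = 0.0714068 + 0.0975348 = 0.1689416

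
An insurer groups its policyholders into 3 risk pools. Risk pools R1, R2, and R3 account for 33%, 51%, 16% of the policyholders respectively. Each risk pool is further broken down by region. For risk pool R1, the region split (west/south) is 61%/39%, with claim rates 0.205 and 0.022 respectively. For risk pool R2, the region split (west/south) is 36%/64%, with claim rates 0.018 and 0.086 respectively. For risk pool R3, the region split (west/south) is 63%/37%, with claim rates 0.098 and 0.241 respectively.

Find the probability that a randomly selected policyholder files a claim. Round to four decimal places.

P(C|R1) = 0.61·0.205 + 0.39·0.022 = 0.12505 + 0.00858 = 0.13363
P(C|R2) = 0.36·0.018 + 0.64·0.086 = 0.00648 + 0.05504 = 0.06152
P(C|R3) = 0.63·0.098 + 0.37·0.241 = 0.06174 + 0.08917 = 0.15091
Then overall,
P(C) = 0.33·0.13363 + 0.51·0.06152 + 0.16·0.15091
      = 0.0440979 + 0.0313752 + 0.0241456 = 0.0996187

P(C) ≈ 0.0996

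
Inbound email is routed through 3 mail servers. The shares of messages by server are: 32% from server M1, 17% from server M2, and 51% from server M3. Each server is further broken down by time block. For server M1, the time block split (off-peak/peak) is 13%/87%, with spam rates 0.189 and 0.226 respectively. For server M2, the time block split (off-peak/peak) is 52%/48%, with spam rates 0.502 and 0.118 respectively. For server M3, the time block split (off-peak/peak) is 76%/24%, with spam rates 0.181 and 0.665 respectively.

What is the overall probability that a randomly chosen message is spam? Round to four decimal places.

0.2763

P(S|M1) = 0.13·0.189 + 0.87·0.226 = 0.02457 + 0.19662 = 0.22119
P(S|M2) = 0.52·0.502 + 0.48·0.118 = 0.26104 + 0.05664 = 0.31768
P(S|M3) = 0.76·0.181 + 0.24·0.665 = 0.13756 + 0.1596 = 0.29716
By total probability over the outer partition,
P(S) = 0.32·0.22119 + 0.17·0.31768 + 0.51·0.29716
      = 0.0707808 + 0.0540056 + 0.1515516 = 0.276338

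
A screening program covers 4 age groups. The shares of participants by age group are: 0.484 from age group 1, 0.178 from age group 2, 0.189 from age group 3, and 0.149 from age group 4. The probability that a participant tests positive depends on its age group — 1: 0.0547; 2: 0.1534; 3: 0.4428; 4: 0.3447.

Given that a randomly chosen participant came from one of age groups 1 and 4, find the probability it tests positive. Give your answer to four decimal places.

Let S = {1, 4}.
P(S) = 0.484 + 0.149 = 0.633.
P(T ∩ S) = 0.0547·0.484 + 0.3447·0.149 = 0.0264748 + 0.0513603 = 0.0778351.
P(T | S) = 0.0778351 / 0.633 = 0.122962…

0.1230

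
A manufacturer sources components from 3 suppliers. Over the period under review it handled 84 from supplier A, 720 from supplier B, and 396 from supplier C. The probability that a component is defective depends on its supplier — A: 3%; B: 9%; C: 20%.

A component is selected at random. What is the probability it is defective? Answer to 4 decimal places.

Total: 84 + 720 + 396 = 1200.
P(A) = 84/1200 = 0.07. P(B) = 720/1200 = 0.6. P(C) = 396/1200 = 0.33.
By the law of total probability,
P(D) = P(D|A)·P(A) + P(D|B)·P(B) + P(D|C)·P(C)
      = 0.03·0.07 + 0.09·0.6 + 0.2·0.33
      = 0.0021 + 0.054 + 0.066 = 0.1221

0.1221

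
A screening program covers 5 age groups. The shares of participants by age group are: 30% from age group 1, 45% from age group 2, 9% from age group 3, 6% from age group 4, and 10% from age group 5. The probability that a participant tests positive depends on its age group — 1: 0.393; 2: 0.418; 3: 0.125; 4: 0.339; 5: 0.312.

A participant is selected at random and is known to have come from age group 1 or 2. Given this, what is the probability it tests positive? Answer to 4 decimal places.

Let S = {1, 2}.
P(S) = 0.3 + 0.45 = 0.75.
P(T ∩ S) = 0.393·0.3 + 0.418·0.45 = 0.1179 + 0.1881 = 0.306.
P(T | S) = 0.306 / 0.75 = 0.408000…

P(T|S) ≈ 0.4080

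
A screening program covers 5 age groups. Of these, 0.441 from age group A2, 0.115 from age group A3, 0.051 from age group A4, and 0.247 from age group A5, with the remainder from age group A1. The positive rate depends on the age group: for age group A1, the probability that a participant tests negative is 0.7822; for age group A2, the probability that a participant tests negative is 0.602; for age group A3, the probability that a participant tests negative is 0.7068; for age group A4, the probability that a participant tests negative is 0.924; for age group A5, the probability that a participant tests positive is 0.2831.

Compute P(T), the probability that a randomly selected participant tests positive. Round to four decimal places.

P(A1) = 1 − (0.441 + 0.115 + 0.051 + 0.247) = 0.146.
P(T|A1) = 1 − 0.7822 = 0.2178.
P(T|A2) = 1 − 0.602 = 0.398.
P(T|A3) = 1 − 0.7068 = 0.2932.
P(T|A4) = 1 − 0.924 = 0.076.
By the law of total probability,
P(T) = P(T|A1)·P(A1) + P(T|A2)·P(A2) + P(T|A3)·P(A3) + P(T|A4)·P(A4) + P(T|A5)·P(A5)
      = 0.2178·0.146 + 0.398·0.441 + 0.2932·0.115 + 0.076·0.051 + 0.2831·0.247
      = 0.0317988 + 0.175518 + 0.033718 + 0.003876 + 0.0699257 = 0.3148365

P(T) ≈ 0.3148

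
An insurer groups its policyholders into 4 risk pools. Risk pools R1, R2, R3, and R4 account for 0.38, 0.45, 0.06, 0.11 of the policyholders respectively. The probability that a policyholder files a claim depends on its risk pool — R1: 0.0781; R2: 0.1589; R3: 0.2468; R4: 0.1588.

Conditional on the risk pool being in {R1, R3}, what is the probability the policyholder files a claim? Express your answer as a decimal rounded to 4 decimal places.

0.1011

Let S = {R1, R3}.
P(S) = 0.38 + 0.06 = 0.44.
P(C ∩ S) = 0.0781·0.38 + 0.2468·0.06 = 0.029678 + 0.014808 = 0.044486.
P(C | S) = 0.044486 / 0.44 = 0.101105…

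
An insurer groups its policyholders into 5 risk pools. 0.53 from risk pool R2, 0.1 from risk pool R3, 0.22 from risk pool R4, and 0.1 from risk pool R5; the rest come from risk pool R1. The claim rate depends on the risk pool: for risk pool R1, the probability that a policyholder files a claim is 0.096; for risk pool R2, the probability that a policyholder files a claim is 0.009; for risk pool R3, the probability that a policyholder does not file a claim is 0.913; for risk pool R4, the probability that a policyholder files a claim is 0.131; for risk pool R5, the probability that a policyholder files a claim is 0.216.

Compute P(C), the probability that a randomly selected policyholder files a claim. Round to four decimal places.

P(C) ≈ 0.0687

P(R1) = 1 − (0.53 + 0.1 + 0.22 + 0.1) = 0.05.
P(C|R3) = 1 − 0.913 = 0.087.
P(C) = P(C|R1)·P(R1) + P(C|R2)·P(R2) + P(C|R3)·P(R3) + P(C|R4)·P(R4) + P(C|R5)·P(R5)
      = 0.096·0.05 + 0.009·0.53 + 0.087·0.1 + 0.131·0.22 + 0.216·0.1
      = 0.0048 + 0.00477 + 0.0087 + 0.02882 + 0.0216 = 0.06869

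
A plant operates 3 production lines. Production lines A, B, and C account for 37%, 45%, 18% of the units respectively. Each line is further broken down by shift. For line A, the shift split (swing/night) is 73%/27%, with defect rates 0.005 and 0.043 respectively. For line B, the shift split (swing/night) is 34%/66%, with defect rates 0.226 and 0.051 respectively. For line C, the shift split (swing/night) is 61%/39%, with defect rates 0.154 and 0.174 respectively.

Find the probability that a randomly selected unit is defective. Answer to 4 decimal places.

P(D|A) = 0.73·0.005 + 0.27·0.043 = 0.00365 + 0.01161 = 0.01526
P(D|B) = 0.34·0.226 + 0.66·0.051 = 0.07684 + 0.03366 = 0.1105
P(D|C) = 0.61·0.154 + 0.39·0.174 = 0.09394 + 0.06786 = 0.1618
By total probability over the outer partition,
P(D) = 0.37·0.01526 + 0.45·0.1105 + 0.18·0.1618
      = 0.0056462 + 0.049725 + 0.029124 = 0.0844952

0.0845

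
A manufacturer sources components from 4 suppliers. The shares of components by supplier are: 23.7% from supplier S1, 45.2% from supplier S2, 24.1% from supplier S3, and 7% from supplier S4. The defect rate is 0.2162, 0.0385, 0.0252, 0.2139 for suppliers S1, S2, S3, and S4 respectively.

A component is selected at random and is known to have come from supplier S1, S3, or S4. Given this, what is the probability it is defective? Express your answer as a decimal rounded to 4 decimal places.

P(D|S) ≈ 0.1319

Let S = {S1, S3, S4}.
P(S) = 0.237 + 0.241 + 0.07 = 0.548.
P(D ∩ S) = 0.2162·0.237 + 0.0252·0.241 + 0.2139·0.07 = 0.0512394 + 0.0060732 + 0.014973 = 0.0722856.
P(D | S) = 0.0722856 / 0.548 = 0.131908…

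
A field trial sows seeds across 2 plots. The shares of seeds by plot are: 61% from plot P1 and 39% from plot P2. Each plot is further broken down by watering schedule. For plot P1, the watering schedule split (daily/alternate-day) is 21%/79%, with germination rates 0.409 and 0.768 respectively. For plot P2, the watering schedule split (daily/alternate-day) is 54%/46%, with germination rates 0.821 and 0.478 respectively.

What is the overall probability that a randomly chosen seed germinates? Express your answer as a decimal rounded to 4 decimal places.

0.6811

P(G|P1) = 0.21·0.409 + 0.79·0.768 = 0.08589 + 0.60672 = 0.69261
P(G|P2) = 0.54·0.821 + 0.46·0.478 = 0.44334 + 0.21988 = 0.66322
By total probability over the outer partition,
P(G) = 0.61·0.69261 + 0.39·0.66322
      = 0.4224921 + 0.2586558 = 0.6811479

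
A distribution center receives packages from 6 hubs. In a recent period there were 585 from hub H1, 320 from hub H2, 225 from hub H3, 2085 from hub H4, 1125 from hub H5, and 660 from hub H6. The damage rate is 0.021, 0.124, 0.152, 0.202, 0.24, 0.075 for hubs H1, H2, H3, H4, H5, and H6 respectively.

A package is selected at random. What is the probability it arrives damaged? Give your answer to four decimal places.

P(D) ≈ 0.1654

Total: 585 + 320 + 225 + 2085 + 1125 + 660 = 5000.
P(H1) = 585/5000 = 0.117. P(H2) = 320/5000 = 0.064. P(H3) = 225/5000 = 0.045. P(H4) = 2085/5000 = 0.417. P(H5) = 1125/5000 = 0.225. P(H6) = 660/5000 = 0.132.
Using total probability over the partition,
P(D) = P(D|H1)·P(H1) + P(D|H2)·P(H2) + P(D|H3)·P(H3) + P(D|H4)·P(H4) + P(D|H5)·P(H5) + P(D|H6)·P(H6)
      = 0.021·0.117 + 0.124·0.064 + 0.152·0.045 + 0.202·0.417 + 0.24·0.225 + 0.075·0.132
      = 0.002457 + 0.007936 + 0.00684 + 0.084234 + 0.054 + 0.0099 = 0.165367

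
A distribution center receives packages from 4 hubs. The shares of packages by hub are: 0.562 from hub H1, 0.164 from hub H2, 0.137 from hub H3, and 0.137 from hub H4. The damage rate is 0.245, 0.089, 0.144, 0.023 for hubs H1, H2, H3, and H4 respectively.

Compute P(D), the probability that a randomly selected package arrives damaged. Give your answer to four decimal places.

P(D) = P(D|H1)·P(H1) + P(D|H2)·P(H2) + P(D|H3)·P(H3) + P(D|H4)·P(H4)
      = 0.245·0.562 + 0.089·0.164 + 0.144·0.137 + 0.023·0.137
      = 0.13769 + 0.014596 + 0.019728 + 0.003151 = 0.175165

0.1752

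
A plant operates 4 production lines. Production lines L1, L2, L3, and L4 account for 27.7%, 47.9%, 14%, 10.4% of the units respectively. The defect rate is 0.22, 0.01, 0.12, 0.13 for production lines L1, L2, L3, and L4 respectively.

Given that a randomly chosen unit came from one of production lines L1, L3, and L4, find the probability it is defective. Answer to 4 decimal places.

0.1752

Let S = {L1, L3, L4}.
P(S) = 0.277 + 0.14 + 0.104 = 0.521.
P(D ∩ S) = 0.22·0.277 + 0.12·0.14 + 0.13·0.104 = 0.06094 + 0.0168 + 0.01352 = 0.09126.
P(D | S) = 0.09126 / 0.521 = 0.175163…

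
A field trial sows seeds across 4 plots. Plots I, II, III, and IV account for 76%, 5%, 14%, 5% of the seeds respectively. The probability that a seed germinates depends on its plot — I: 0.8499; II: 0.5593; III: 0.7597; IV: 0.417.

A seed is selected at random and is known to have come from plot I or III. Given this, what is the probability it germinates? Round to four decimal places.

Let S = {I, III}.
P(S) = 0.76 + 0.14 = 0.9.
P(G ∩ S) = 0.8499·0.76 + 0.7597·0.14 = 0.645924 + 0.106358 = 0.752282.
P(G | S) = 0.752282 / 0.9 = 0.835869…

0.8359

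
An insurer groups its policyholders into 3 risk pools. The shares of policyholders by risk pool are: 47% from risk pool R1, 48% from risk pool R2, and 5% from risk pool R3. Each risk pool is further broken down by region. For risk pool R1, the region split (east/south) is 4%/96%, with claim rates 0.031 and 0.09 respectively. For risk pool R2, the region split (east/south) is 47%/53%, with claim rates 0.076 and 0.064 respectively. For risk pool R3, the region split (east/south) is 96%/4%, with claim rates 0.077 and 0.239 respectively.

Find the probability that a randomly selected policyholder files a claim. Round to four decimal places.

P(C) ≈ 0.0788

P(C|R1) = 0.04·0.031 + 0.96·0.09 = 0.00124 + 0.0864 = 0.08764
P(C|R2) = 0.47·0.076 + 0.53·0.064 = 0.03572 + 0.03392 = 0.06964
P(C|R3) = 0.96·0.077 + 0.04·0.239 = 0.07392 + 0.00956 = 0.08348
By total probability over the outer partition,
P(C) = 0.47·0.08764 + 0.48·0.06964 + 0.05·0.08348
      = 0.0411908 + 0.0334272 + 0.004174 = 0.078792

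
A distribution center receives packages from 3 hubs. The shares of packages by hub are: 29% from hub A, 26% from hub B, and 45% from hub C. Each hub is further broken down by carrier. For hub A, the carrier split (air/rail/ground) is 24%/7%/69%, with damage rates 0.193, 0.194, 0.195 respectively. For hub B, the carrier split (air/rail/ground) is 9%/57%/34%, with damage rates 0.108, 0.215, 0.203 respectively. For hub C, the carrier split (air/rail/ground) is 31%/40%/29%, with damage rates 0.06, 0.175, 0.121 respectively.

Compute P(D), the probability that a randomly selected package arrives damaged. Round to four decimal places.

P(D|A) = 0.24·0.193 + 0.07·0.194 + 0.69·0.195 = 0.04632 + 0.01358 + 0.13455 = 0.19445
P(D|B) = 0.09·0.108 + 0.57·0.215 + 0.34·0.203 = 0.00972 + 0.12255 + 0.06902 = 0.20129
P(D|C) = 0.31·0.06 + 0.4·0.175 + 0.29·0.121 = 0.0186 + 0.07 + 0.03509 = 0.12369
By total probability over the outer partition,
P(D) = 0.29·0.19445 + 0.26·0.20129 + 0.45·0.12369
      = 0.0563905 + 0.0523354 + 0.0556605 = 0.1643864

P(D) ≈ 0.1644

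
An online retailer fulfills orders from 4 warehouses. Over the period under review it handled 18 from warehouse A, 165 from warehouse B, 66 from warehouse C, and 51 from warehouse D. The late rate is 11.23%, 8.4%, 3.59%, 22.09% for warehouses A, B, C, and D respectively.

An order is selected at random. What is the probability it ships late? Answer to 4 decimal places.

Total: 18 + 165 + 66 + 51 = 300.
P(A) = 18/300 = 0.06. P(B) = 165/300 = 0.55. P(C) = 66/300 = 0.22. P(D) = 51/300 = 0.17.
P(L) = P(L|A)·P(A) + P(L|B)·P(B) + P(L|C)·P(C) + P(L|D)·P(D)
      = 0.1123·0.06 + 0.084·0.55 + 0.0359·0.22 + 0.2209·0.17
      = 0.006738 + 0.0462 + 0.007898 + 0.037553 = 0.098389

P(L) ≈ 0.0984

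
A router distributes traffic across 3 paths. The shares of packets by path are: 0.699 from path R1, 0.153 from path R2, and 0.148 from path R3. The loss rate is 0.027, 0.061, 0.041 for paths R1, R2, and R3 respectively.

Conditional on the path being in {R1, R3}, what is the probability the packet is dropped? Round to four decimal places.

Let S = {R1, R3}.
P(S) = 0.699 + 0.148 = 0.847.
P(L ∩ S) = 0.027·0.699 + 0.041·0.148 = 0.018873 + 0.006068 = 0.024941.
P(L | S) = 0.024941 / 0.847 = 0.029446…

P(L|S) ≈ 0.0294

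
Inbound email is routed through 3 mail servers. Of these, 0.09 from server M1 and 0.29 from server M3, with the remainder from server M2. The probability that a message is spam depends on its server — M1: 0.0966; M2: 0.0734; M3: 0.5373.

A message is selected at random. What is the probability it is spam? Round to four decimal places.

P(S) ≈ 0.2100

P(M2) = 1 − (0.09 + 0.29) = 0.62.
Using total probability over the partition,
P(S) = P(S|M1)·P(M1) + P(S|M2)·P(M2) + P(S|M3)·P(M3)
      = 0.0966·0.09 + 0.0734·0.62 + 0.5373·0.29
      = 0.008694 + 0.045508 + 0.155817 = 0.210019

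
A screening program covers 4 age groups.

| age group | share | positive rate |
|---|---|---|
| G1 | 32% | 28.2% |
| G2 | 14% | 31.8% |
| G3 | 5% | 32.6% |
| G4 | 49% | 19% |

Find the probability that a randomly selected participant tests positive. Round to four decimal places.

P(T) = P(T|G1)·P(G1) + P(T|G2)·P(G2) + P(T|G3)·P(G3) + P(T|G4)·P(G4)
      = 0.282·0.32 + 0.318·0.14 + 0.326·0.05 + 0.19·0.49
      = 0.09024 + 0.04452 + 0.0163 + 0.0931 = 0.24416

P(T) ≈ 0.2442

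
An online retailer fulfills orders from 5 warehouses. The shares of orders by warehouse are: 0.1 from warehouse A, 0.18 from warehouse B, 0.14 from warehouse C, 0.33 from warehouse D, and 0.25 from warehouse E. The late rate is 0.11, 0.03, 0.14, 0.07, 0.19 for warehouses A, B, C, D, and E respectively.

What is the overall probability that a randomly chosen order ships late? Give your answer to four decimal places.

P(L) ≈ 0.1066

Summing over the partition,
P(L) = P(L|A)·P(A) + P(L|B)·P(B) + P(L|C)·P(C) + P(L|D)·P(D) + P(L|E)·P(E)
      = 0.11·0.1 + 0.03·0.18 + 0.14·0.14 + 0.07·0.33 + 0.19·0.25
      = 0.011 + 0.0054 + 0.0196 + 0.0231 + 0.0475 = 0.1066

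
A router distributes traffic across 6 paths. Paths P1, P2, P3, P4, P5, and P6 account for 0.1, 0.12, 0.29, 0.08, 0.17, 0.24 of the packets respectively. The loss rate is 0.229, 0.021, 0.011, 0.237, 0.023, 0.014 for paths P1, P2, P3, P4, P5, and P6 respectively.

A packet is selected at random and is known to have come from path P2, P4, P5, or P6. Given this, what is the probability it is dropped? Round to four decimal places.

0.0471

Let S = {P2, P4, P5, P6}.
P(S) = 0.12 + 0.08 + 0.17 + 0.24 = 0.61.
P(L ∩ S) = 0.021·0.12 + 0.237·0.08 + 0.023·0.17 + 0.014·0.24 = 0.00252 + 0.01896 + 0.00391 + 0.00336 = 0.02875.
P(L | S) = 0.02875 / 0.61 = 0.047131…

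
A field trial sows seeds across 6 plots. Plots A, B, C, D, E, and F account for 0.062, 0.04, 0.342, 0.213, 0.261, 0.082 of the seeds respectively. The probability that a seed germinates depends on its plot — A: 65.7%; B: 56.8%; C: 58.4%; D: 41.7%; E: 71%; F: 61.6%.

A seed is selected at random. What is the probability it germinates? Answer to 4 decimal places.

0.5878

P(G) = P(G|A)·P(A) + P(G|B)·P(B) + P(G|C)·P(C) + P(G|D)·P(D) + P(G|E)·P(E) + P(G|F)·P(F)
      = 0.657·0.062 + 0.568·0.04 + 0.584·0.342 + 0.417·0.213 + 0.71·0.261 + 0.616·0.082
      = 0.040734 + 0.02272 + 0.199728 + 0.088821 + 0.18531 + 0.050512 = 0.587825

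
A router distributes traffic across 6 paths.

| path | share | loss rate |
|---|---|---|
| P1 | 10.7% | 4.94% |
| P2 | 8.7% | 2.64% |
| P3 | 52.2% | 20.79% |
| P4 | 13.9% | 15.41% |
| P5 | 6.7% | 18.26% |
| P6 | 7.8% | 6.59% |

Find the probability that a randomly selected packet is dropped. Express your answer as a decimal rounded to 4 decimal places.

Summing over the partition,
P(L) = P(L|P1)·P(P1) + P(L|P2)·P(P2) + P(L|P3)·P(P3) + P(L|P4)·P(P4) + P(L|P5)·P(P5) + P(L|P6)·P(P6)
      = 0.0494·0.107 + 0.0264·0.087 + 0.2079·0.522 + 0.1541·0.139 + 0.1826·0.067 + 0.0659·0.078
      = 0.0052858 + 0.0022968 + 0.1085238 + 0.0214199 + 0.0122342 + 0.0051402 = 0.1549007

P(L) ≈ 0.1549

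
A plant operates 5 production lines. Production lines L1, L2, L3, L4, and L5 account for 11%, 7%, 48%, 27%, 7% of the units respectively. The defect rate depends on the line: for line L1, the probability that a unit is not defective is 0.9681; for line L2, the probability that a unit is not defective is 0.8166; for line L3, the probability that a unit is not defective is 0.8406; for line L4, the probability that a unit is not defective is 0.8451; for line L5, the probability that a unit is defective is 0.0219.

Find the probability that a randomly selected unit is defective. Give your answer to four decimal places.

P(D|L1) = 1 − 0.9681 = 0.0319.
P(D|L2) = 1 − 0.8166 = 0.1834.
P(D|L3) = 1 − 0.8406 = 0.1594.
P(D|L4) = 1 − 0.8451 = 0.1549.
Using total probability over the partition,
P(D) = P(D|L1)·P(L1) + P(D|L2)·P(L2) + P(D|L3)·P(L3) + P(D|L4)·P(L4) + P(D|L5)·P(L5)
      = 0.0319·0.11 + 0.1834·0.07 + 0.1594·0.48 + 0.1549·0.27 + 0.0219·0.07
      = 0.003509 + 0.012838 + 0.076512 + 0.041823 + 0.001533 = 0.136215

P(D) ≈ 0.1362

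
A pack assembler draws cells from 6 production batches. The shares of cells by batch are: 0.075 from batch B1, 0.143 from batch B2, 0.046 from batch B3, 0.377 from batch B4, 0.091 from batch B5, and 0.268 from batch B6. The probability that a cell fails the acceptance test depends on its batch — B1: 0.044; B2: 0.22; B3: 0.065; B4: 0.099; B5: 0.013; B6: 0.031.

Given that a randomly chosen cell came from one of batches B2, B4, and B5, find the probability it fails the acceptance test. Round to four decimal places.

P(F|S) ≈ 0.1145

Let S = {B2, B4, B5}.
P(S) = 0.143 + 0.377 + 0.091 = 0.611.
P(F ∩ S) = 0.22·0.143 + 0.099·0.377 + 0.013·0.091 = 0.03146 + 0.037323 + 0.001183 = 0.069966.
P(F | S) = 0.069966 / 0.611 = 0.114511…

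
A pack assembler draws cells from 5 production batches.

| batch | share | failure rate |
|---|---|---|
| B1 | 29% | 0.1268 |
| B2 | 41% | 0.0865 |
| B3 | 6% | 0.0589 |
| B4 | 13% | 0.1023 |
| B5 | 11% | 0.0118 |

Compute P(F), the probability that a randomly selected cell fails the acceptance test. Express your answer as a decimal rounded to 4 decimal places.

P(F) = P(F|B1)·P(B1) + P(F|B2)·P(B2) + P(F|B3)·P(B3) + P(F|B4)·P(B4) + P(F|B5)·P(B5)
      = 0.1268·0.29 + 0.0865·0.41 + 0.0589·0.06 + 0.1023·0.13 + 0.0118·0.11
      = 0.036772 + 0.035465 + 0.003534 + 0.013299 + 0.001298 = 0.090368

P(F) ≈ 0.0904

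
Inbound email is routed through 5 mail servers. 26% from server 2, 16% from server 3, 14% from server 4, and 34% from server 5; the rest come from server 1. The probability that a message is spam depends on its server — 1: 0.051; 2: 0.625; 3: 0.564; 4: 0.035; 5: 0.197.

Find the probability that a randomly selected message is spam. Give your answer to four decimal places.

P(S) ≈ 0.3297

P(1) = 1 − (0.26 + 0.16 + 0.14 + 0.34) = 0.1.
P(S) = P(S|1)·P(1) + P(S|2)·P(2) + P(S|3)·P(3) + P(S|4)·P(4) + P(S|5)·P(5)
      = 0.051·0.1 + 0.625·0.26 + 0.564·0.16 + 0.035·0.14 + 0.197·0.34
      = 0.0051 + 0.1625 + 0.09024 + 0.0049 + 0.06698 = 0.32972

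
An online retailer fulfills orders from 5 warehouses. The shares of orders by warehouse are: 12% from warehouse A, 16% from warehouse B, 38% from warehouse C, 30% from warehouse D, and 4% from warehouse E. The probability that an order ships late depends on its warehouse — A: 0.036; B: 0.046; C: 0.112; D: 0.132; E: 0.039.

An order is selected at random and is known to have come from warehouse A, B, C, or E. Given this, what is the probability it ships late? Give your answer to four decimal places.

P(L|S) ≈ 0.0797

Let S = {A, B, C, E}.
P(S) = 0.12 + 0.16 + 0.38 + 0.04 = 0.7.
P(L ∩ S) = 0.036·0.12 + 0.046·0.16 + 0.112·0.38 + 0.039·0.04 = 0.00432 + 0.00736 + 0.04256 + 0.00156 = 0.0558.
P(L | S) = 0.0558 / 0.7 = 0.079714…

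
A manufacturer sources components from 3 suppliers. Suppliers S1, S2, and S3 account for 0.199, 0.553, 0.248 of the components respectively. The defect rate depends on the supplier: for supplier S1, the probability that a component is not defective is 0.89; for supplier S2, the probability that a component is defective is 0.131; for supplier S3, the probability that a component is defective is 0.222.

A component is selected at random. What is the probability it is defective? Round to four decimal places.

P(D|S1) = 1 − 0.89 = 0.11.
Using total probability over the partition,
P(D) = P(D|S1)·P(S1) + P(D|S2)·P(S2) + P(D|S3)·P(S3)
      = 0.11·0.199 + 0.131·0.553 + 0.222·0.248
      = 0.02189 + 0.072443 + 0.055056 = 0.149389

0.1494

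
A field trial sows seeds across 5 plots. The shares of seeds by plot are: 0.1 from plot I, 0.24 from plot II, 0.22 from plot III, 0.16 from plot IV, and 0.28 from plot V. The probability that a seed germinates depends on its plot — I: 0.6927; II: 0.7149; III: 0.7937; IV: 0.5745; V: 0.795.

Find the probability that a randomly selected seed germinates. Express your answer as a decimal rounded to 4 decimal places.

P(G) ≈ 0.7300

P(G) = P(G|I)·P(I) + P(G|II)·P(II) + P(G|III)·P(III) + P(G|IV)·P(IV) + P(G|V)·P(V)
      = 0.6927·0.1 + 0.7149·0.24 + 0.7937·0.22 + 0.5745·0.16 + 0.795·0.28
      = 0.06927 + 0.171576 + 0.174614 + 0.09192 + 0.2226 = 0.72998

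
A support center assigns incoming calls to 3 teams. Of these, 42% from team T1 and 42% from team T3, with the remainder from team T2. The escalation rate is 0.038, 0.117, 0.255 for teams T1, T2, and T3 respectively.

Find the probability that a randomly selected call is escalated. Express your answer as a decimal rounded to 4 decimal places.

P(E) ≈ 0.1418

P(T2) = 1 − (0.42 + 0.42) = 0.16.
P(E) = P(E|T1)·P(T1) + P(E|T2)·P(T2) + P(E|T3)·P(T3)
      = 0.038·0.42 + 0.117·0.16 + 0.255·0.42
      = 0.01596 + 0.01872 + 0.1071 = 0.14178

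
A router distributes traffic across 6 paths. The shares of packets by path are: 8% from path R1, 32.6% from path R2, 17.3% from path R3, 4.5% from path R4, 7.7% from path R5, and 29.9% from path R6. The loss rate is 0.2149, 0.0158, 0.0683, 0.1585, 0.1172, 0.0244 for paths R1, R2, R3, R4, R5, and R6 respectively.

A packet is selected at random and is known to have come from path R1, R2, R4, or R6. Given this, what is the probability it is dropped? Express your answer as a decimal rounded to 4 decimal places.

P(L|S) ≈ 0.0490

Let S = {R1, R2, R4, R6}.
P(S) = 0.08 + 0.326 + 0.045 + 0.299 = 0.75.
P(L ∩ S) = 0.2149·0.08 + 0.0158·0.326 + 0.1585·0.045 + 0.0244·0.299 = 0.017192 + 0.0051508 + 0.0071325 + 0.0072956 = 0.0367709.
P(L | S) = 0.0367709 / 0.75 = 0.049028…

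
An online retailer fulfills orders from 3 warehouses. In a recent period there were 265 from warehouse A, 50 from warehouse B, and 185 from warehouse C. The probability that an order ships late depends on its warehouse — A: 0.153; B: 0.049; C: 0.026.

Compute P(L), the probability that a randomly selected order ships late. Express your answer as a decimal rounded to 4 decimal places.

P(L) ≈ 0.0956

Total: 265 + 50 + 185 = 500.
P(A) = 265/500 = 0.53. P(B) = 50/500 = 0.1. P(C) = 185/500 = 0.37.
P(L) = P(L|A)·P(A) + P(L|B)·P(B) + P(L|C)·P(C)
      = 0.153·0.53 + 0.049·0.1 + 0.026·0.37
      = 0.08109 + 0.0049 + 0.00962 = 0.09561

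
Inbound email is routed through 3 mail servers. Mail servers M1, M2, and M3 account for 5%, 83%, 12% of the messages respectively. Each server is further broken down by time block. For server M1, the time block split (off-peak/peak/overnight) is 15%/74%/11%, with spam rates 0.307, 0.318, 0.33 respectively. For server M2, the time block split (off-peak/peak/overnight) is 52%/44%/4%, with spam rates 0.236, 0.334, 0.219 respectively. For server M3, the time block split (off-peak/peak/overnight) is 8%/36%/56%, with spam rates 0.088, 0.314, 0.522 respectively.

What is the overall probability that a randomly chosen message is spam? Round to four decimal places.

P(S|M1) = 0.15·0.307 + 0.74·0.318 + 0.11·0.33 = 0.04605 + 0.23532 + 0.0363 = 0.31767
P(S|M2) = 0.52·0.236 + 0.44·0.334 + 0.04·0.219 = 0.12272 + 0.14696 + 0.00876 = 0.27844
P(S|M3) = 0.08·0.088 + 0.36·0.314 + 0.56·0.522 = 0.00704 + 0.11304 + 0.29232 = 0.4124
Then overall,
P(S) = 0.05·0.31767 + 0.83·0.27844 + 0.12·0.4124
      = 0.0158835 + 0.2311052 + 0.049488 = 0.2964767

P(S) ≈ 0.2965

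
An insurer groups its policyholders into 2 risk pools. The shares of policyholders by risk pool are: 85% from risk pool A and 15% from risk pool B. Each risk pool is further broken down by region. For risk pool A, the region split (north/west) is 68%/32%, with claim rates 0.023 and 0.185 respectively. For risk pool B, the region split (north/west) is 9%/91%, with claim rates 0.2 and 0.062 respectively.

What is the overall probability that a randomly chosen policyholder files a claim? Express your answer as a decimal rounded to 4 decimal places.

P(C|A) = 0.68·0.023 + 0.32·0.185 = 0.01564 + 0.0592 = 0.07484
P(C|B) = 0.09·0.2 + 0.91·0.062 = 0.018 + 0.05642 = 0.07442
Then overall,
P(C) = 0.85·0.07484 + 0.15·0.07442
      = 0.063614 + 0.011163 = 0.074777

P(C) ≈ 0.0748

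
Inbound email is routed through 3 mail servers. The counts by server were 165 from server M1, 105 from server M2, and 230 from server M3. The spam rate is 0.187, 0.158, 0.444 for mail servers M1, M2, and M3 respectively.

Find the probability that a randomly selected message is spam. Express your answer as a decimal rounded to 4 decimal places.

0.2991

Total: 165 + 105 + 230 = 500.
P(M1) = 165/500 = 0.33. P(M2) = 105/500 = 0.21. P(M3) = 230/500 = 0.46.
Summing over the partition,
P(S) = P(S|M1)·P(M1) + P(S|M2)·P(M2) + P(S|M3)·P(M3)
      = 0.187·0.33 + 0.158·0.21 + 0.444·0.46
      = 0.06171 + 0.03318 + 0.20424 = 0.29913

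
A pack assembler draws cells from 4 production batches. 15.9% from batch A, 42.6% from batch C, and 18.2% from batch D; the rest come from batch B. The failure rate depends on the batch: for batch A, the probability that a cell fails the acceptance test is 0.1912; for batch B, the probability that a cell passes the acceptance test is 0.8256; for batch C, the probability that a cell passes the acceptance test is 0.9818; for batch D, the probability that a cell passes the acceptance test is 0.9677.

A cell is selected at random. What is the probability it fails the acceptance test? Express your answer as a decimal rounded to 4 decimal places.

0.0847

P(B) = 1 − (0.159 + 0.426 + 0.182) = 0.233.
P(F|B) = 1 − 0.8256 = 0.1744.
P(F|C) = 1 − 0.9818 = 0.0182.
P(F|D) = 1 − 0.9677 = 0.0323.
P(F) = P(F|A)·P(A) + P(F|B)·P(B) + P(F|C)·P(C) + P(F|D)·P(D)
      = 0.1912·0.159 + 0.1744·0.233 + 0.0182·0.426 + 0.0323·0.182
      = 0.0304008 + 0.0406352 + 0.0077532 + 0.0058786 = 0.0846678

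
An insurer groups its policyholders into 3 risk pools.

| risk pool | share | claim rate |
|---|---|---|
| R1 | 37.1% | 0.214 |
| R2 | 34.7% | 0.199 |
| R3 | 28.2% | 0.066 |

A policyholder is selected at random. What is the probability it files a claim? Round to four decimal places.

0.1671

Using total probability over the partition,
P(C) = P(C|R1)·P(R1) + P(C|R2)·P(R2) + P(C|R3)·P(R3)
      = 0.214·0.371 + 0.199·0.347 + 0.066·0.282
      = 0.079394 + 0.069053 + 0.018612 = 0.167059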